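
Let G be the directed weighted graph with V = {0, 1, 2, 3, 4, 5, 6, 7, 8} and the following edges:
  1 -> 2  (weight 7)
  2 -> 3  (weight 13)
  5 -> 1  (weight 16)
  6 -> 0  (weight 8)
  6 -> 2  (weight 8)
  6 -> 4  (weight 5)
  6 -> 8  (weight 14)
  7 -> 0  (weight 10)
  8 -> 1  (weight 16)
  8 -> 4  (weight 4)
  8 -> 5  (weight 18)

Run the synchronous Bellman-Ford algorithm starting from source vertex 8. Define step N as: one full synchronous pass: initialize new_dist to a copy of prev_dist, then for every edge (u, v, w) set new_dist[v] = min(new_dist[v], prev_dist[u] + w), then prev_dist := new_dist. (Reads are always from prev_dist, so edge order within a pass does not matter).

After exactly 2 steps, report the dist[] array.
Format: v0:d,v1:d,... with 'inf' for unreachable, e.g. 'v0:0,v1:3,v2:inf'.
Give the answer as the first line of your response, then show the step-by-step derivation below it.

v0:inf,v1:16,v2:23,v3:inf,v4:4,v5:18,v6:inf,v7:inf,v8:0

step 1: dist = v0:inf,v1:16,v2:inf,v3:inf,v4:4,v5:18,v6:inf,v7:inf,v8:0
step 2: dist = v0:inf,v1:16,v2:23,v3:inf,v4:4,v5:18,v6:inf,v7:inf,v8:0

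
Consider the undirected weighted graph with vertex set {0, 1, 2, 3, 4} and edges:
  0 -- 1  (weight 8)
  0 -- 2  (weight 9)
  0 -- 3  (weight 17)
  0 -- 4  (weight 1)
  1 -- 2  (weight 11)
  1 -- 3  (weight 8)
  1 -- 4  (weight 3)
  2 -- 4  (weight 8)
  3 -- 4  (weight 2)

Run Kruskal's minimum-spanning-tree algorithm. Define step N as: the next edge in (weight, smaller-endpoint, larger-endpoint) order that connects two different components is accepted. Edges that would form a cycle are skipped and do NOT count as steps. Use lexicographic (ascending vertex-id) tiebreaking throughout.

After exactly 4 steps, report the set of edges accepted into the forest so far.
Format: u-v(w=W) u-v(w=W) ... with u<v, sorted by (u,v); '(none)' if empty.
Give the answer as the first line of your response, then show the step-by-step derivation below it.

0-4(w=1) 1-4(w=3) 2-4(w=8) 3-4(w=2)

step 1: add edge 0-4 (w=1); MST = {0-4(w=1)}
step 2: add edge 3-4 (w=2); MST = {0-4(w=1) 3-4(w=2)}
step 3: add edge 1-4 (w=3); MST = {0-4(w=1) 1-4(w=3) 3-4(w=2)}
step 4: add edge 2-4 (w=8); MST = {0-4(w=1) 1-4(w=3) 2-4(w=8) 3-4(w=2)}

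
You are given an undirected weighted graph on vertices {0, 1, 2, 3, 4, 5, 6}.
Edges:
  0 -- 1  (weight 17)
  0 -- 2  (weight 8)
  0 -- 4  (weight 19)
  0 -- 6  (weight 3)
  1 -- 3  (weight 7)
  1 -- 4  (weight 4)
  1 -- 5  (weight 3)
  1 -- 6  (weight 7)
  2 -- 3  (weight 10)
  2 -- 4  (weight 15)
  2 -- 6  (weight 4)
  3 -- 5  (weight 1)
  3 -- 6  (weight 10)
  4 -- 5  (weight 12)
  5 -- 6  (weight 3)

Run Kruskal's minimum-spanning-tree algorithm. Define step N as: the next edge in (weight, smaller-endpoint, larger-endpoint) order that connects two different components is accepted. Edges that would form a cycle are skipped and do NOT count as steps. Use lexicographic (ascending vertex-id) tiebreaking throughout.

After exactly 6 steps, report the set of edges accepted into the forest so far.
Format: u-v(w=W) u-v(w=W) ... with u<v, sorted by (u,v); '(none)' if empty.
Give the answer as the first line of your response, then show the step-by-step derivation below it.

0-6(w=3) 1-4(w=4) 1-5(w=3) 2-6(w=4) 3-5(w=1) 5-6(w=3)

step 1: add edge 3-5 (w=1); MST = {3-5(w=1)}
step 2: add edge 0-6 (w=3); MST = {0-6(w=3) 3-5(w=1)}
step 3: add edge 1-5 (w=3); MST = {0-6(w=3) 1-5(w=3) 3-5(w=1)}
step 4: add edge 5-6 (w=3); MST = {0-6(w=3) 1-5(w=3) 3-5(w=1) 5-6(w=3)}
step 5: add edge 1-4 (w=4); MST = {0-6(w=3) 1-4(w=4) 1-5(w=3) 3-5(w=1) 5-6(w=3)}
step 6: add edge 2-6 (w=4); MST = {0-6(w=3) 1-4(w=4) 1-5(w=3) 2-6(w=4) 3-5(w=1) 5-6(w=3)}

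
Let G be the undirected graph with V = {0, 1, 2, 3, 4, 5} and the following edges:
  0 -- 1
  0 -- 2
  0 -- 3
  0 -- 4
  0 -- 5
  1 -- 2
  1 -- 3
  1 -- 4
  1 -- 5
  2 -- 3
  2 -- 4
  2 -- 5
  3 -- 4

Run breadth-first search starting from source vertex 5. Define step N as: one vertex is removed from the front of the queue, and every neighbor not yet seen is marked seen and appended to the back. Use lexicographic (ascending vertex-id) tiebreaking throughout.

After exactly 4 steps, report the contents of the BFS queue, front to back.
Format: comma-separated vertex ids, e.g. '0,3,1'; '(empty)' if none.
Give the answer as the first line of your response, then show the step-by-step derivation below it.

3,4

step 1: dequeue 5; queue=[0,1,2]; order=5
step 2: dequeue 0; queue=[1,2,3,4]; order=5,0
step 3: dequeue 1; queue=[2,3,4]; order=5,0,1
step 4: dequeue 2; queue=[3,4]; order=5,0,1,2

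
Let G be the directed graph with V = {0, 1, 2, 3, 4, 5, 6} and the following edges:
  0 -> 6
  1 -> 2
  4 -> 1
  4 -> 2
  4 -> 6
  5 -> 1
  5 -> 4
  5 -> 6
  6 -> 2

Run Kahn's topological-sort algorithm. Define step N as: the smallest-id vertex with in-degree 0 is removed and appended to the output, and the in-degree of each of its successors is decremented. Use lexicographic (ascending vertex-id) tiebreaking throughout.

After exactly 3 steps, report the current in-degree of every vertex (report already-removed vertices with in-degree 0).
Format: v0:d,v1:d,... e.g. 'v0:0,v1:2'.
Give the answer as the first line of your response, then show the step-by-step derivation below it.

v0:0,v1:1,v2:3,v3:0,v4:0,v5:0,v6:1

step 1: output 0; order=[0]; indeg=(0,2,3,0,1,0,2)
step 2: output 3; order=[0,3]; indeg=(0,2,3,0,1,0,2)
step 3: output 5; order=[0,3,5]; indeg=(0,1,3,0,0,0,1)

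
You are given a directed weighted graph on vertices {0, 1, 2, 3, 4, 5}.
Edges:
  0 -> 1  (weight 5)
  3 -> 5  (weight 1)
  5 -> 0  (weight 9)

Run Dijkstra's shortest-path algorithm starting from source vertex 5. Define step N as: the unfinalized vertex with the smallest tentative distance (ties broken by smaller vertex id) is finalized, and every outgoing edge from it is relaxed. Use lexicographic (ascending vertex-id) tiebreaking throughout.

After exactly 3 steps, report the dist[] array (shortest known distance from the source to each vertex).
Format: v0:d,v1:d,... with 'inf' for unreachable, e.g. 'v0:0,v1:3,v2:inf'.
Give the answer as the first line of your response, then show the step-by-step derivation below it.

v0:9,v1:14,v2:inf,v3:inf,v4:inf,v5:0

step 1: dist = v0:9,v1:inf,v2:inf,v3:inf,v4:inf,v5:0
step 2: dist = v0:9,v1:14,v2:inf,v3:inf,v4:inf,v5:0
step 3: dist = v0:9,v1:14,v2:inf,v3:inf,v4:inf,v5:0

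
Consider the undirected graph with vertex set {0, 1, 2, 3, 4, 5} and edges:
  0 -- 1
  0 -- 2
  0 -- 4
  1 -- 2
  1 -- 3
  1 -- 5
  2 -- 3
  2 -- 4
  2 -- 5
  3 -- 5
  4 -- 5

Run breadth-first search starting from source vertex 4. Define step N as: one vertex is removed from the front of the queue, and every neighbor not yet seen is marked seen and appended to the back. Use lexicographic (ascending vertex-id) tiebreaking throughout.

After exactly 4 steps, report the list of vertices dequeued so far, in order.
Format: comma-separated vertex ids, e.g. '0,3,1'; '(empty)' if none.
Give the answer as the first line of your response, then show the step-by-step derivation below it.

4,0,2,5

step 1: dequeue 4; queue=[0,2,5]; order=4
step 2: dequeue 0; queue=[2,5,1]; order=4,0
step 3: dequeue 2; queue=[5,1,3]; order=4,0,2
step 4: dequeue 5; queue=[1,3]; order=4,0,2,5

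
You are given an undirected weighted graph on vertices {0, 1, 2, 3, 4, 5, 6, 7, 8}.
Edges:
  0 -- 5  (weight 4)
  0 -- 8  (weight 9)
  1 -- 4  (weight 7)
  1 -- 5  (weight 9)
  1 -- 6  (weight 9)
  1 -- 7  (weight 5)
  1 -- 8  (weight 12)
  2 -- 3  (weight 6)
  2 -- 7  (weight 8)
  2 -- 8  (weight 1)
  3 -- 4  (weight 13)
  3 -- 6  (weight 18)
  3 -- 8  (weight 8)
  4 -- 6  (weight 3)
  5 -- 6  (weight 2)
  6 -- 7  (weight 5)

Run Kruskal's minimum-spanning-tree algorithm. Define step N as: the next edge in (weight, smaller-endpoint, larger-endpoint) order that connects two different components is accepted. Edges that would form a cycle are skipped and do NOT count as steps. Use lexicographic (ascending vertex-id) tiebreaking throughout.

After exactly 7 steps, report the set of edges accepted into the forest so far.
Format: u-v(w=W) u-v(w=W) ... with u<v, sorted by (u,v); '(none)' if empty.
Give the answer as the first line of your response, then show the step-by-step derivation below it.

0-5(w=4) 1-7(w=5) 2-3(w=6) 2-8(w=1) 4-6(w=3) 5-6(w=2) 6-7(w=5)

step 1: add edge 2-8 (w=1); MST = {2-8(w=1)}
step 2: add edge 5-6 (w=2); MST = {2-8(w=1) 5-6(w=2)}
step 3: add edge 4-6 (w=3); MST = {2-8(w=1) 4-6(w=3) 5-6(w=2)}
step 4: add edge 0-5 (w=4); MST = {0-5(w=4) 2-8(w=1) 4-6(w=3) 5-6(w=2)}
step 5: add edge 1-7 (w=5); MST = {0-5(w=4) 1-7(w=5) 2-8(w=1) 4-6(w=3) 5-6(w=2)}
step 6: add edge 6-7 (w=5); MST = {0-5(w=4) 1-7(w=5) 2-8(w=1) 4-6(w=3) 5-6(w=2) 6-7(w=5)}
step 7: add edge 2-3 (w=6); MST = {0-5(w=4) 1-7(w=5) 2-3(w=6) 2-8(w=1) 4-6(w=3) 5-6(w=2) 6-7(w=5)}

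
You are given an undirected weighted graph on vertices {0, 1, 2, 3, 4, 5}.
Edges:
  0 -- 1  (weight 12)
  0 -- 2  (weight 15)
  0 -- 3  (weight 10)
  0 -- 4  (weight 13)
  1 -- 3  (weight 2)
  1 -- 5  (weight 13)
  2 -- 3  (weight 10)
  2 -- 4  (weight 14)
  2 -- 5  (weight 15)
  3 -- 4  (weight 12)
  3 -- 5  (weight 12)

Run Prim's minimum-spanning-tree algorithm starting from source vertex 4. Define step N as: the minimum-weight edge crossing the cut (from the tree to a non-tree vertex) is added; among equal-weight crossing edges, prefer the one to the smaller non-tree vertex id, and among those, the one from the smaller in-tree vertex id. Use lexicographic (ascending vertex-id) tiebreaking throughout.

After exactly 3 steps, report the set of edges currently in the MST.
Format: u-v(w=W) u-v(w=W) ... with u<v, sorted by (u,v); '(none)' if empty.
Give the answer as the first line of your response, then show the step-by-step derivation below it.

0-3(w=10) 1-3(w=2) 3-4(w=12)

step 1: add edge 3-4 (w=12); MST = {3-4(w=12)}
step 2: add edge 1-3 (w=2); MST = {1-3(w=2) 3-4(w=12)}
step 3: add edge 0-3 (w=10); MST = {0-3(w=10) 1-3(w=2) 3-4(w=12)}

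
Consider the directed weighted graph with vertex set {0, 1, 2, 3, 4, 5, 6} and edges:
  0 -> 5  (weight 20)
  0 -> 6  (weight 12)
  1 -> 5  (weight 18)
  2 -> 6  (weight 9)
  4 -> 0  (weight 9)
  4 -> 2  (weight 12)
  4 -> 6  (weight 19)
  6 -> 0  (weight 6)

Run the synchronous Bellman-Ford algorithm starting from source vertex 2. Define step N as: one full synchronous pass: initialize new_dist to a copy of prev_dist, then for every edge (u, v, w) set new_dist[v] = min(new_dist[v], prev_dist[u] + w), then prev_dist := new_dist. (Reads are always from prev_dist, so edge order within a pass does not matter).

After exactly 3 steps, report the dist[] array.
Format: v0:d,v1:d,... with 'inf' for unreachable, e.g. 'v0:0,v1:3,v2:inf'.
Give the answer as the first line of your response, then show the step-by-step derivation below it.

v0:15,v1:inf,v2:0,v3:inf,v4:inf,v5:35,v6:9

step 1: dist = v0:inf,v1:inf,v2:0,v3:inf,v4:inf,v5:inf,v6:9
step 2: dist = v0:15,v1:inf,v2:0,v3:inf,v4:inf,v5:inf,v6:9
step 3: dist = v0:15,v1:inf,v2:0,v3:inf,v4:inf,v5:35,v6:9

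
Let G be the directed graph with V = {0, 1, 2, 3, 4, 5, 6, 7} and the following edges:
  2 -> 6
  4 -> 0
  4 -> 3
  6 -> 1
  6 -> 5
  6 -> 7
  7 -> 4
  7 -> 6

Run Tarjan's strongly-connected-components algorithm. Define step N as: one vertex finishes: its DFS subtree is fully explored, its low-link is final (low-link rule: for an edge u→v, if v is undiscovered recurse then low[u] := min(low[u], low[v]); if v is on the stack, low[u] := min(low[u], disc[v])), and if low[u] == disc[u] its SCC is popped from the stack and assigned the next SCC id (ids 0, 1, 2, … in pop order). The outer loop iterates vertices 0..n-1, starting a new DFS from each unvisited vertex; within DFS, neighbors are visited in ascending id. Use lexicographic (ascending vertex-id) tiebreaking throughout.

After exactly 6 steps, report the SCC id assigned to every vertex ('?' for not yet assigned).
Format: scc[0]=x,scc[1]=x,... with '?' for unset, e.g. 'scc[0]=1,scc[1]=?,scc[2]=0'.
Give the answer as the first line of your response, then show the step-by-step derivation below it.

scc[0]=0,scc[1]=1,scc[2]=?,scc[3]=3,scc[4]=4,scc[5]=2,scc[6]=?,scc[7]=?

step 1: low=(low[0]=0,low[1]=?,low[2]=?,low[3]=?,low[4]=?,low[5]=?,low[6]=?,low[7]=?); scc=(scc[0]=0,scc[1]=?,scc[2]=?,scc[3]=?,scc[4]=?,scc[5]=?,scc[6]=?,scc[7]=?)
step 2: low=(low[0]=0,low[1]=1,low[2]=?,low[3]=?,low[4]=?,low[5]=?,low[6]=?,low[7]=?); scc=(scc[0]=0,scc[1]=1,scc[2]=?,scc[3]=?,scc[4]=?,scc[5]=?,scc[6]=?,scc[7]=?)
step 3: low=(low[0]=0,low[1]=1,low[2]=2,low[3]=?,low[4]=?,low[5]=4,low[6]=3,low[7]=?); scc=(scc[0]=0,scc[1]=1,scc[2]=?,scc[3]=?,scc[4]=?,scc[5]=2,scc[6]=?,scc[7]=?)
step 4: low=(low[0]=0,low[1]=1,low[2]=2,low[3]=7,low[4]=6,low[5]=4,low[6]=3,low[7]=5); scc=(scc[0]=0,scc[1]=1,scc[2]=?,scc[3]=3,scc[4]=?,scc[5]=2,scc[6]=?,scc[7]=?)
step 5: low=(low[0]=0,low[1]=1,low[2]=2,low[3]=7,low[4]=6,low[5]=4,low[6]=3,low[7]=5); scc=(scc[0]=0,scc[1]=1,scc[2]=?,scc[3]=3,scc[4]=4,scc[5]=2,scc[6]=?,scc[7]=?)
step 6: low=(low[0]=0,low[1]=1,low[2]=2,low[3]=7,low[4]=6,low[5]=4,low[6]=3,low[7]=3); scc=(scc[0]=0,scc[1]=1,scc[2]=?,scc[3]=3,scc[4]=4,scc[5]=2,scc[6]=?,scc[7]=?)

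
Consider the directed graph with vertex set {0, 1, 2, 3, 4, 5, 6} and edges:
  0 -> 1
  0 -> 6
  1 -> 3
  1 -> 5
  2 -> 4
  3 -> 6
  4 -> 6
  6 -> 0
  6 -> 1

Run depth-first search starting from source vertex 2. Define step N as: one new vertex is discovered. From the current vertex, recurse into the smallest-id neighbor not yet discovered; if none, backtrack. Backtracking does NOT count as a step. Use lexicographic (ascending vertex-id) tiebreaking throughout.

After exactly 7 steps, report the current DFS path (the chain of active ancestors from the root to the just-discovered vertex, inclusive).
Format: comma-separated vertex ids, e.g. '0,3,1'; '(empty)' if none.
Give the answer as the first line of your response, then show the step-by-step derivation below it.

2,4,6,0,1,5

step 1: discover 2; path=2; order=2
step 2: discover 4; path=2>4; order=2,4
step 3: discover 6; path=2>4>6; order=2,4,6
step 4: discover 0; path=2>4>6>0; order=2,4,6,0
step 5: discover 1; path=2>4>6>0>1; order=2,4,6,0,1
step 6: discover 3; path=2>4>6>0>1>3; order=2,4,6,0,1,3
step 7: discover 5; path=2>4>6>0>1>5; order=2,4,6,0,1,3,5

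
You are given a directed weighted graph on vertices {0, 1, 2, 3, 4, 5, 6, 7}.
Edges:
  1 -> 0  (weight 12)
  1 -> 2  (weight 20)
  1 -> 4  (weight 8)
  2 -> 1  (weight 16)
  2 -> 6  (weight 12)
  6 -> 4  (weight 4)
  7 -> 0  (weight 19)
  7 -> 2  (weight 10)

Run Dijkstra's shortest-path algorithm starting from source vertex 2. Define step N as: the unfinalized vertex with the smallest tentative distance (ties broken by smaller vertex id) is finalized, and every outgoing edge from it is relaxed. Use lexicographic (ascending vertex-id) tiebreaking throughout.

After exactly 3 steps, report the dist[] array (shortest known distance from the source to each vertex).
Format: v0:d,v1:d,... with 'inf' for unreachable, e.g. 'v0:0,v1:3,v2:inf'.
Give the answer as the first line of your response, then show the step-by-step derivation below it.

v0:28,v1:16,v2:0,v3:inf,v4:16,v5:inf,v6:12,v7:inf

step 1: dist = v0:inf,v1:16,v2:0,v3:inf,v4:inf,v5:inf,v6:12,v7:inf
step 2: dist = v0:inf,v1:16,v2:0,v3:inf,v4:16,v5:inf,v6:12,v7:inf
step 3: dist = v0:28,v1:16,v2:0,v3:inf,v4:16,v5:inf,v6:12,v7:inf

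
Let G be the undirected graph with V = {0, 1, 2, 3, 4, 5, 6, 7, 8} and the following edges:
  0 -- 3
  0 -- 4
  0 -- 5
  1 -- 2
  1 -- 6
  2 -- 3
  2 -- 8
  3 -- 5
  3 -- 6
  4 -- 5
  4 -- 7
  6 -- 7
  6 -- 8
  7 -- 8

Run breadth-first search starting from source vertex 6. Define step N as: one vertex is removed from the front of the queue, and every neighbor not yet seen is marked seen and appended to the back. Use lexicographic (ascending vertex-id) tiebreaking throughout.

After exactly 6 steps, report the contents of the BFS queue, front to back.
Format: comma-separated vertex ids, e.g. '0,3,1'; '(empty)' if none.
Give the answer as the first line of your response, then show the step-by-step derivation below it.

0,5,4

step 1: dequeue 6; queue=[1,3,7,8]; order=6
step 2: dequeue 1; queue=[3,7,8,2]; order=6,1
step 3: dequeue 3; queue=[7,8,2,0,5]; order=6,1,3
step 4: dequeue 7; queue=[8,2,0,5,4]; order=6,1,3,7
step 5: dequeue 8; queue=[2,0,5,4]; order=6,1,3,7,8
step 6: dequeue 2; queue=[0,5,4]; order=6,1,3,7,8,2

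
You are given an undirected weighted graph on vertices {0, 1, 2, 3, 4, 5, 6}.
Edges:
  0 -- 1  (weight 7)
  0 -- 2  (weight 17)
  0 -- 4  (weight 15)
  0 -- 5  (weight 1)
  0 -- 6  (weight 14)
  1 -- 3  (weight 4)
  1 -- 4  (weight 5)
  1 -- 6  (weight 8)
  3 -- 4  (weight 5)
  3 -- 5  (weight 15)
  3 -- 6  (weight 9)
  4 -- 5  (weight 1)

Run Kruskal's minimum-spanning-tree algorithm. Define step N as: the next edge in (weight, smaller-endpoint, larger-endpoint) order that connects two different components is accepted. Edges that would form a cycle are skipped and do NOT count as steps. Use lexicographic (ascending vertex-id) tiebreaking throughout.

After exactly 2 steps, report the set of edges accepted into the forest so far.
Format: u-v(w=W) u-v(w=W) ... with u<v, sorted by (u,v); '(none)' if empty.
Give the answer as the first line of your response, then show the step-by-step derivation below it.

0-5(w=1) 4-5(w=1)

step 1: add edge 0-5 (w=1); MST = {0-5(w=1)}
step 2: add edge 4-5 (w=1); MST = {0-5(w=1) 4-5(w=1)}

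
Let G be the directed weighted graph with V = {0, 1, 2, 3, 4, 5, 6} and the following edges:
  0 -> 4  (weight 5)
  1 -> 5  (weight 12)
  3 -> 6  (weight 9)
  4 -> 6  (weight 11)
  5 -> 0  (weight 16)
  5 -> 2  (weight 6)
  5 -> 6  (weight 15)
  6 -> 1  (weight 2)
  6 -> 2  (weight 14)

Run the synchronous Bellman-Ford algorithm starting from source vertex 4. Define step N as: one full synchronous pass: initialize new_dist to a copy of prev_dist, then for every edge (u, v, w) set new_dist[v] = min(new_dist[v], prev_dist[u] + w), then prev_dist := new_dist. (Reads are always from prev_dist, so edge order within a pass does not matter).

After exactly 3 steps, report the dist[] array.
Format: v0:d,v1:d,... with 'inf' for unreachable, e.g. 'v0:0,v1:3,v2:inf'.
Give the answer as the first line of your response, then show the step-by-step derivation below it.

v0:inf,v1:13,v2:25,v3:inf,v4:0,v5:25,v6:11

step 1: dist = v0:inf,v1:inf,v2:inf,v3:inf,v4:0,v5:inf,v6:11
step 2: dist = v0:inf,v1:13,v2:25,v3:inf,v4:0,v5:inf,v6:11
step 3: dist = v0:inf,v1:13,v2:25,v3:inf,v4:0,v5:25,v6:11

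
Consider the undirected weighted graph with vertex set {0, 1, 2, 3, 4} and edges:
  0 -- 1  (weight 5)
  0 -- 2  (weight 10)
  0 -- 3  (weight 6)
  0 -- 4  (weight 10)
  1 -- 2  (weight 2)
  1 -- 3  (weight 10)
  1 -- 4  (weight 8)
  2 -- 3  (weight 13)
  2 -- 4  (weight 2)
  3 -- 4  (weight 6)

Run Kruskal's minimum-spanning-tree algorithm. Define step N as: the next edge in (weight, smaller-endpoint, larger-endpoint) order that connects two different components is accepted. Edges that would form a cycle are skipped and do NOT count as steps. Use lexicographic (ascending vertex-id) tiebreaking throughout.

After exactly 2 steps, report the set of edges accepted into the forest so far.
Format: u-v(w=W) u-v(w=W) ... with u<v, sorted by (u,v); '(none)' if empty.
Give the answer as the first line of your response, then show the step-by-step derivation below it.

1-2(w=2) 2-4(w=2)

step 1: add edge 1-2 (w=2); MST = {1-2(w=2)}
step 2: add edge 2-4 (w=2); MST = {1-2(w=2) 2-4(w=2)}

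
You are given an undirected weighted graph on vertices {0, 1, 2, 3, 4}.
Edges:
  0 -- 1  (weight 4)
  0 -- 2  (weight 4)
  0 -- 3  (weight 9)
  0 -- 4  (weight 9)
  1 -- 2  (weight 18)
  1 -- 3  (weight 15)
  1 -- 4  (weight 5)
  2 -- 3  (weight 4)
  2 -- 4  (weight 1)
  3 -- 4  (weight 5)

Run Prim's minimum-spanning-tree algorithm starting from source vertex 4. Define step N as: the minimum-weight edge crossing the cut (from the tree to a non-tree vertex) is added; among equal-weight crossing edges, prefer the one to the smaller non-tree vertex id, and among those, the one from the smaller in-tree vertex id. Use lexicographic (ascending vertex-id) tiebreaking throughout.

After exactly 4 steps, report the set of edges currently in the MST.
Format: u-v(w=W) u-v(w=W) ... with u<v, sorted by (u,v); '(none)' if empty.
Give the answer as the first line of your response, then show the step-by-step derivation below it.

0-1(w=4) 0-2(w=4) 2-3(w=4) 2-4(w=1)

step 1: add edge 2-4 (w=1); MST = {2-4(w=1)}
step 2: add edge 0-2 (w=4); MST = {0-2(w=4) 2-4(w=1)}
step 3: add edge 0-1 (w=4); MST = {0-1(w=4) 0-2(w=4) 2-4(w=1)}
step 4: add edge 2-3 (w=4); MST = {0-1(w=4) 0-2(w=4) 2-3(w=4) 2-4(w=1)}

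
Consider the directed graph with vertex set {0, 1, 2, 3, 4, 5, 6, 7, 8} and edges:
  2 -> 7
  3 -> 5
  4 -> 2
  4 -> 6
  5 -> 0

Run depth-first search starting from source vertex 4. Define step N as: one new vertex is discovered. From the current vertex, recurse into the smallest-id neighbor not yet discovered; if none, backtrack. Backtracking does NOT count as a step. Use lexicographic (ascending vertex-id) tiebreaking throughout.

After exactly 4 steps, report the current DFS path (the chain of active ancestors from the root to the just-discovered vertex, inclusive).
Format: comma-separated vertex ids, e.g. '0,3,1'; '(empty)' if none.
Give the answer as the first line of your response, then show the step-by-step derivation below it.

4,6

step 1: discover 4; path=4; order=4
step 2: discover 2; path=4>2; order=4,2
step 3: discover 7; path=4>2>7; order=4,2,7
step 4: discover 6; path=4>6; order=4,2,7,6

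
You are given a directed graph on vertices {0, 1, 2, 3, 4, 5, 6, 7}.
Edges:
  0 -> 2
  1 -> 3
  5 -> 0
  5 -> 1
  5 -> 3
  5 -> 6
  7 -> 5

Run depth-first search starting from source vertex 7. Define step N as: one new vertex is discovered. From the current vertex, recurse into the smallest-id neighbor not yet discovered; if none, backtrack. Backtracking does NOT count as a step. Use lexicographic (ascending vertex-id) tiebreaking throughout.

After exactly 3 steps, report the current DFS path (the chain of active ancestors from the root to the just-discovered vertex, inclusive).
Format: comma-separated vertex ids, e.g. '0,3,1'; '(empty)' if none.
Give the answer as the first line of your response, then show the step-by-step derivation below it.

7,5,0

step 1: discover 7; path=7; order=7
step 2: discover 5; path=7>5; order=7,5
step 3: discover 0; path=7>5>0; order=7,5,0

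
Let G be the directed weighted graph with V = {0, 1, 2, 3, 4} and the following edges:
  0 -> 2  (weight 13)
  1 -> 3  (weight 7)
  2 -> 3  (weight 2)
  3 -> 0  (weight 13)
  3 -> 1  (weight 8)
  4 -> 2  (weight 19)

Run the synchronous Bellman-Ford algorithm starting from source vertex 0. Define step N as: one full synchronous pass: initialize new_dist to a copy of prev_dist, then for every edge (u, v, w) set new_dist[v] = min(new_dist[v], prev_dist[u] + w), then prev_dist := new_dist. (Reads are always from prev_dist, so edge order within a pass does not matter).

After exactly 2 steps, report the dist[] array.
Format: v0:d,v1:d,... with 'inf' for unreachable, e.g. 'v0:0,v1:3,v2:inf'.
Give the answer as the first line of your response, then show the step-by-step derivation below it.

v0:0,v1:inf,v2:13,v3:15,v4:inf

step 1: dist = v0:0,v1:inf,v2:13,v3:inf,v4:inf
step 2: dist = v0:0,v1:inf,v2:13,v3:15,v4:inf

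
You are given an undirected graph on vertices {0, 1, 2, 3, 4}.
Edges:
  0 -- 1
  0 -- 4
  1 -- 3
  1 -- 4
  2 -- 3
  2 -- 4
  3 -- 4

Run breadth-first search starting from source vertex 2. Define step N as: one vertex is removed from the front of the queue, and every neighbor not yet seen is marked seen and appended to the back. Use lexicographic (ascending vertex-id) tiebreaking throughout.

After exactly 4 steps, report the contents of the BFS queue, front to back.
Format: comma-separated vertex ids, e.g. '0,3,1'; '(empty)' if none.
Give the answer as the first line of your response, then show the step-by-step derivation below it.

0

step 1: dequeue 2; queue=[3,4]; order=2
step 2: dequeue 3; queue=[4,1]; order=2,3
step 3: dequeue 4; queue=[1,0]; order=2,3,4
step 4: dequeue 1; queue=[0]; order=2,3,4,1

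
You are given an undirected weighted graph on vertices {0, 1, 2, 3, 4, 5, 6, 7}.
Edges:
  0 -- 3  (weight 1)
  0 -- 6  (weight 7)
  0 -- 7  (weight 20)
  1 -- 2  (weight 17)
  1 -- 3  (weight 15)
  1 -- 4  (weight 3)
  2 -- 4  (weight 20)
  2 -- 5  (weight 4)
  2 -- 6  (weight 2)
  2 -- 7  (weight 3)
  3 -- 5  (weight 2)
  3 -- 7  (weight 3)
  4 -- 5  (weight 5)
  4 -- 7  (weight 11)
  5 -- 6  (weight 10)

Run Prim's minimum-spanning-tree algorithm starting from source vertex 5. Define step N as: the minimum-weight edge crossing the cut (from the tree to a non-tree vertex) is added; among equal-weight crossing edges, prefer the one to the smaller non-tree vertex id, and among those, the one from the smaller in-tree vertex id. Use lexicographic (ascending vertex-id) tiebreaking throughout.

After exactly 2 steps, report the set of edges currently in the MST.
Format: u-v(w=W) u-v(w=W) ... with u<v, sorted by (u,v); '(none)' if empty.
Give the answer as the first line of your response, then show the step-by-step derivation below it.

0-3(w=1) 3-5(w=2)

step 1: add edge 3-5 (w=2); MST = {3-5(w=2)}
step 2: add edge 0-3 (w=1); MST = {0-3(w=1) 3-5(w=2)}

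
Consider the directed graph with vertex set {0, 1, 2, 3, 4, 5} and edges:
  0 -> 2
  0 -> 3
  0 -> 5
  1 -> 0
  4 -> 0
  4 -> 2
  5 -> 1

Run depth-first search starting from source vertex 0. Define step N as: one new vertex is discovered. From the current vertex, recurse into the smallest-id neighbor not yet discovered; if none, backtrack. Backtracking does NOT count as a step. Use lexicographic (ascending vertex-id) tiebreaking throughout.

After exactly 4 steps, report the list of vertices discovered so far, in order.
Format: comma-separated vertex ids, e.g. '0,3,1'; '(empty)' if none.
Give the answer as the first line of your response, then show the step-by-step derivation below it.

0,2,3,5

step 1: discover 0; path=0; order=0
step 2: discover 2; path=0>2; order=0,2
step 3: discover 3; path=0>3; order=0,2,3
step 4: discover 5; path=0>5; order=0,2,3,5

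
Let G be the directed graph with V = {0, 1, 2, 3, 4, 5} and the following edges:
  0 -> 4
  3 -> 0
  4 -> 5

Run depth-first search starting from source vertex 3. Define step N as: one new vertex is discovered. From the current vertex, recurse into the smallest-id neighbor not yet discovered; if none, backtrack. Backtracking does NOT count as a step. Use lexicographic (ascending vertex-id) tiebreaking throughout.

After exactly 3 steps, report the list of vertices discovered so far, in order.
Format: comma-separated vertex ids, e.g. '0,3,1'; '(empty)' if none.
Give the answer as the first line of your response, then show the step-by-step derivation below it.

3,0,4

step 1: discover 3; path=3; order=3
step 2: discover 0; path=3>0; order=3,0
step 3: discover 4; path=3>0>4; order=3,0,4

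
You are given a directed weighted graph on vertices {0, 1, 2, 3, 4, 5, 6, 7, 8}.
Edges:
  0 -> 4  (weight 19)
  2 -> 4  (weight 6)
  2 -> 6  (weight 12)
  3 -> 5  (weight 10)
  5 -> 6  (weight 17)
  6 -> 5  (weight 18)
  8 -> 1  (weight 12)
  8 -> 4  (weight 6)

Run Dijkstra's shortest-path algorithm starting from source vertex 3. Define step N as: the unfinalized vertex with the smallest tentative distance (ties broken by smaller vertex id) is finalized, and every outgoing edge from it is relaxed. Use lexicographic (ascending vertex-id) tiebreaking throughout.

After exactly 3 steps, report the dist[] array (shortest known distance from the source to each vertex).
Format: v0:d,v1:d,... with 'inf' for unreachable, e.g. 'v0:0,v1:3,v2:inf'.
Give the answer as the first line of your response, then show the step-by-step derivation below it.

v0:inf,v1:inf,v2:inf,v3:0,v4:inf,v5:10,v6:27,v7:inf,v8:inf

step 1: dist = v0:inf,v1:inf,v2:inf,v3:0,v4:inf,v5:10,v6:inf,v7:inf,v8:inf
step 2: dist = v0:inf,v1:inf,v2:inf,v3:0,v4:inf,v5:10,v6:27,v7:inf,v8:inf
step 3: dist = v0:inf,v1:inf,v2:inf,v3:0,v4:inf,v5:10,v6:27,v7:inf,v8:inf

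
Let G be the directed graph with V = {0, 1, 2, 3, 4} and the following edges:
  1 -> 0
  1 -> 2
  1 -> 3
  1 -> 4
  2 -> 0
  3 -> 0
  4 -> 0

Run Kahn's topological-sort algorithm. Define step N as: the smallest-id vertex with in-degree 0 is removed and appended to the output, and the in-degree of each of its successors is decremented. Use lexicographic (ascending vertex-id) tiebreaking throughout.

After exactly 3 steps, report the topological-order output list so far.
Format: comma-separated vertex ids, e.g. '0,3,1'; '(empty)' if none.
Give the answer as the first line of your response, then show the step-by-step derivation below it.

1,2,3

step 1: output 1; order=[1]; indeg=(3,0,0,0,0)
step 2: output 2; order=[1,2]; indeg=(2,0,0,0,0)
step 3: output 3; order=[1,2,3]; indeg=(1,0,0,0,0)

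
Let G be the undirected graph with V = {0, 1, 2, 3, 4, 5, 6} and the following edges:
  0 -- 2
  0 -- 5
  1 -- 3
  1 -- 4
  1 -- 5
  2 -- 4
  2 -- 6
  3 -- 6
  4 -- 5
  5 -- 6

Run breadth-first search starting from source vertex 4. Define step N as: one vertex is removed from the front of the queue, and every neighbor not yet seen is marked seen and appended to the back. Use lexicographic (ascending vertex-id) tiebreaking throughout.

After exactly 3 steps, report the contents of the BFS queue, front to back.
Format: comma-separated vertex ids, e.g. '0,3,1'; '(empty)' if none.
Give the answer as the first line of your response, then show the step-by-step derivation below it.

5,3,0,6

step 1: dequeue 4; queue=[1,2,5]; order=4
step 2: dequeue 1; queue=[2,5,3]; order=4,1
step 3: dequeue 2; queue=[5,3,0,6]; order=4,1,2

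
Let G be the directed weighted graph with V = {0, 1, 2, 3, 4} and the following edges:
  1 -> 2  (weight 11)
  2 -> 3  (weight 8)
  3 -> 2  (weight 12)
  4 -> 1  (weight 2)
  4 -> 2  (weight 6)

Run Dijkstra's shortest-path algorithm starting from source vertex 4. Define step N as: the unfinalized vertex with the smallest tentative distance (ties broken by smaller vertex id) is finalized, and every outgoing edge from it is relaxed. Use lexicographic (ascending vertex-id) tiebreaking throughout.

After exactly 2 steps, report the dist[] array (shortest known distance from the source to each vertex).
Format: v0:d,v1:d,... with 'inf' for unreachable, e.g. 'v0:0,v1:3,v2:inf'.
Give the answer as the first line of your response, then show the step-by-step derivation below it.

v0:inf,v1:2,v2:6,v3:inf,v4:0

step 1: dist = v0:inf,v1:2,v2:6,v3:inf,v4:0
step 2: dist = v0:inf,v1:2,v2:6,v3:inf,v4:0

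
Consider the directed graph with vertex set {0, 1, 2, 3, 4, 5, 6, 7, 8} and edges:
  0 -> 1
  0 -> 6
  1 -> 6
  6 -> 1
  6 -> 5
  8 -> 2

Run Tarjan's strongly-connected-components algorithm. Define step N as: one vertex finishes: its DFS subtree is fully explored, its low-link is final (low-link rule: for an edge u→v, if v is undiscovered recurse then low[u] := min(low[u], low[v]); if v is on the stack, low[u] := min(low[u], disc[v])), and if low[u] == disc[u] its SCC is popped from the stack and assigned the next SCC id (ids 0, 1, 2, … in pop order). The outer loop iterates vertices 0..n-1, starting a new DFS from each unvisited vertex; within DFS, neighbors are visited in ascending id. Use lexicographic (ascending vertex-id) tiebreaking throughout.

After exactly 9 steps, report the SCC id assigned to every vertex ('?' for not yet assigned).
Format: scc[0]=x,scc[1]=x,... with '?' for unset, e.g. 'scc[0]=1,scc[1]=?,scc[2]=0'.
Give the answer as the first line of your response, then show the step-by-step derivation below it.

scc[0]=2,scc[1]=1,scc[2]=3,scc[3]=4,scc[4]=5,scc[5]=0,scc[6]=1,scc[7]=6,scc[8]=7

step 1: low=(low[0]=0,low[1]=1,low[2]=?,low[3]=?,low[4]=?,low[5]=3,low[6]=1,low[7]=?,low[8]=?); scc=(scc[0]=?,scc[1]=?,scc[2]=?,scc[3]=?,scc[4]=?,scc[5]=0,scc[6]=?,scc[7]=?,scc[8]=?)
step 2: low=(low[0]=0,low[1]=1,low[2]=?,low[3]=?,low[4]=?,low[5]=3,low[6]=1,low[7]=?,low[8]=?); scc=(scc[0]=?,scc[1]=?,scc[2]=?,scc[3]=?,scc[4]=?,scc[5]=0,scc[6]=?,scc[7]=?,scc[8]=?)
step 3: low=(low[0]=0,low[1]=1,low[2]=?,low[3]=?,low[4]=?,low[5]=3,low[6]=1,low[7]=?,low[8]=?); scc=(scc[0]=?,scc[1]=1,scc[2]=?,scc[3]=?,scc[4]=?,scc[5]=0,scc[6]=1,scc[7]=?,scc[8]=?)
step 4: low=(low[0]=0,low[1]=1,low[2]=?,low[3]=?,low[4]=?,low[5]=3,low[6]=1,low[7]=?,low[8]=?); scc=(scc[0]=2,scc[1]=1,scc[2]=?,scc[3]=?,scc[4]=?,scc[5]=0,scc[6]=1,scc[7]=?,scc[8]=?)
step 5: low=(low[0]=0,low[1]=1,low[2]=4,low[3]=?,low[4]=?,low[5]=3,low[6]=1,low[7]=?,low[8]=?); scc=(scc[0]=2,scc[1]=1,scc[2]=3,scc[3]=?,scc[4]=?,scc[5]=0,scc[6]=1,scc[7]=?,scc[8]=?)
step 6: low=(low[0]=0,low[1]=1,low[2]=4,low[3]=5,low[4]=?,low[5]=3,low[6]=1,low[7]=?,low[8]=?); scc=(scc[0]=2,scc[1]=1,scc[2]=3,scc[3]=4,scc[4]=?,scc[5]=0,scc[6]=1,scc[7]=?,scc[8]=?)
step 7: low=(low[0]=0,low[1]=1,low[2]=4,low[3]=5,low[4]=6,low[5]=3,low[6]=1,low[7]=?,low[8]=?); scc=(scc[0]=2,scc[1]=1,scc[2]=3,scc[3]=4,scc[4]=5,scc[5]=0,scc[6]=1,scc[7]=?,scc[8]=?)
step 8: low=(low[0]=0,low[1]=1,low[2]=4,low[3]=5,low[4]=6,low[5]=3,low[6]=1,low[7]=7,low[8]=?); scc=(scc[0]=2,scc[1]=1,scc[2]=3,scc[3]=4,scc[4]=5,scc[5]=0,scc[6]=1,scc[7]=6,scc[8]=?)
step 9: low=(low[0]=0,low[1]=1,low[2]=4,low[3]=5,low[4]=6,low[5]=3,low[6]=1,low[7]=7,low[8]=8); scc=(scc[0]=2,scc[1]=1,scc[2]=3,scc[3]=4,scc[4]=5,scc[5]=0,scc[6]=1,scc[7]=6,scc[8]=7)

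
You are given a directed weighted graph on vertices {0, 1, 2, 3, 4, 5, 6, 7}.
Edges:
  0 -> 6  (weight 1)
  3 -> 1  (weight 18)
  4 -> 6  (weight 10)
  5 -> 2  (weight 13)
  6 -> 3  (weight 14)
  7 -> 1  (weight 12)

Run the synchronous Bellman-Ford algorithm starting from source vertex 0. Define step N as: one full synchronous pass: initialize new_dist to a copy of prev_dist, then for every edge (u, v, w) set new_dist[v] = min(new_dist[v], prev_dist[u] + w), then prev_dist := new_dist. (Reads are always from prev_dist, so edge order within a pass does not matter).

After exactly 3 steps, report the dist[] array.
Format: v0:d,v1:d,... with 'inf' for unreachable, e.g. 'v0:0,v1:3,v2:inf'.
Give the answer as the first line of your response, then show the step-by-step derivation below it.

v0:0,v1:33,v2:inf,v3:15,v4:inf,v5:inf,v6:1,v7:inf

step 1: dist = v0:0,v1:inf,v2:inf,v3:inf,v4:inf,v5:inf,v6:1,v7:inf
step 2: dist = v0:0,v1:inf,v2:inf,v3:15,v4:inf,v5:inf,v6:1,v7:inf
step 3: dist = v0:0,v1:33,v2:inf,v3:15,v4:inf,v5:inf,v6:1,v7:inf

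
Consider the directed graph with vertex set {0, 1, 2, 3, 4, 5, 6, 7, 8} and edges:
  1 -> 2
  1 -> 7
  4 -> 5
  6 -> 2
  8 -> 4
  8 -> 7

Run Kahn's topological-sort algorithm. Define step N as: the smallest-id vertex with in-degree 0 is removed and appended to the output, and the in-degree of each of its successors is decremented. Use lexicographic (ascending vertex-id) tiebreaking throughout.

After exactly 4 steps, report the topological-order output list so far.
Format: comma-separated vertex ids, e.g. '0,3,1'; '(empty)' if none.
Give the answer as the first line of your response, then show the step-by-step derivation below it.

0,1,3,6

step 1: output 0; order=[0]; indeg=(0,0,2,0,1,1,0,2,0)
step 2: output 1; order=[0,1]; indeg=(0,0,1,0,1,1,0,1,0)
step 3: output 3; order=[0,1,3]; indeg=(0,0,1,0,1,1,0,1,0)
step 4: output 6; order=[0,1,3,6]; indeg=(0,0,0,0,1,1,0,1,0)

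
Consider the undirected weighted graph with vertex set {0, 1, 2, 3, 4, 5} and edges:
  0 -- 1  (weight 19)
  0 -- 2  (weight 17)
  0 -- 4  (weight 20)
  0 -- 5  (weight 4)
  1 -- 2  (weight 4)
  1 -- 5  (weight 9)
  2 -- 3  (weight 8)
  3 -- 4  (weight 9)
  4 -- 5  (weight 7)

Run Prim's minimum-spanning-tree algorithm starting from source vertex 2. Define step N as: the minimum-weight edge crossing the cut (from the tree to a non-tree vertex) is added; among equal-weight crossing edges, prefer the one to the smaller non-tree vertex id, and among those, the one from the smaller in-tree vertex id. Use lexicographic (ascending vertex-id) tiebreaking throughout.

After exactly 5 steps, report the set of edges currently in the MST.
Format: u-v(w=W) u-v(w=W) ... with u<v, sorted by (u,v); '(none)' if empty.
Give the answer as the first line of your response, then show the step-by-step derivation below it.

0-5(w=4) 1-2(w=4) 2-3(w=8) 3-4(w=9) 4-5(w=7)

step 1: add edge 1-2 (w=4); MST = {1-2(w=4)}
step 2: add edge 2-3 (w=8); MST = {1-2(w=4) 2-3(w=8)}
step 3: add edge 3-4 (w=9); MST = {1-2(w=4) 2-3(w=8) 3-4(w=9)}
step 4: add edge 4-5 (w=7); MST = {1-2(w=4) 2-3(w=8) 3-4(w=9) 4-5(w=7)}
step 5: add edge 0-5 (w=4); MST = {0-5(w=4) 1-2(w=4) 2-3(w=8) 3-4(w=9) 4-5(w=7)}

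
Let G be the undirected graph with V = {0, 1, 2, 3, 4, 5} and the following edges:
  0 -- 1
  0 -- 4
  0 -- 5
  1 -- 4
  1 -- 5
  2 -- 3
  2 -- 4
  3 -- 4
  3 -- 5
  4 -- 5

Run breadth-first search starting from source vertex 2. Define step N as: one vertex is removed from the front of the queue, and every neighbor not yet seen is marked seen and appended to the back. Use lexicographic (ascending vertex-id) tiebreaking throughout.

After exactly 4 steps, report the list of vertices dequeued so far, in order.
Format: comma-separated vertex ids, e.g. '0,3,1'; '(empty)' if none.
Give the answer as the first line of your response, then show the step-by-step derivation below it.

2,3,4,5

step 1: dequeue 2; queue=[3,4]; order=2
step 2: dequeue 3; queue=[4,5]; order=2,3
step 3: dequeue 4; queue=[5,0,1]; order=2,3,4
step 4: dequeue 5; queue=[0,1]; order=2,3,4,5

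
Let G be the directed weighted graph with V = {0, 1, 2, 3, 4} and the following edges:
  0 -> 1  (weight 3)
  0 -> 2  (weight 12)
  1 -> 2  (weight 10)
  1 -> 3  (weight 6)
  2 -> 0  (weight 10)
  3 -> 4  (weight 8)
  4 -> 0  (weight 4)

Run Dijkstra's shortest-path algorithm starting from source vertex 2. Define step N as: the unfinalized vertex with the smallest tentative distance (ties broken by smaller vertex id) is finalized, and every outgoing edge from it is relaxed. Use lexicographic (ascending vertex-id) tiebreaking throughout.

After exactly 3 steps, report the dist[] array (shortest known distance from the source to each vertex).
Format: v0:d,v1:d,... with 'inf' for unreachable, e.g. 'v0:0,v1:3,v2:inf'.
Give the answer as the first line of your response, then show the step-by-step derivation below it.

v0:10,v1:13,v2:0,v3:19,v4:inf

step 1: dist = v0:10,v1:inf,v2:0,v3:inf,v4:inf
step 2: dist = v0:10,v1:13,v2:0,v3:inf,v4:inf
step 3: dist = v0:10,v1:13,v2:0,v3:19,v4:inf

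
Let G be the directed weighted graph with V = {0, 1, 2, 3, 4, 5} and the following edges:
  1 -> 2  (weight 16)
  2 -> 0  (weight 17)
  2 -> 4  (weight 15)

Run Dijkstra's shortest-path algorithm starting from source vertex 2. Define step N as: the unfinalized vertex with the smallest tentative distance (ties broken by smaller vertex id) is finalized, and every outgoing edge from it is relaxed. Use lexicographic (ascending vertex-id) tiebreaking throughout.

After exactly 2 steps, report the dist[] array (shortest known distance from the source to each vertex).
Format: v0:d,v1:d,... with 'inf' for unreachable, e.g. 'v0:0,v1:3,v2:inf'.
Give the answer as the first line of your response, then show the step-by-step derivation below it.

v0:17,v1:inf,v2:0,v3:inf,v4:15,v5:inf

step 1: dist = v0:17,v1:inf,v2:0,v3:inf,v4:15,v5:inf
step 2: dist = v0:17,v1:inf,v2:0,v3:inf,v4:15,v5:inf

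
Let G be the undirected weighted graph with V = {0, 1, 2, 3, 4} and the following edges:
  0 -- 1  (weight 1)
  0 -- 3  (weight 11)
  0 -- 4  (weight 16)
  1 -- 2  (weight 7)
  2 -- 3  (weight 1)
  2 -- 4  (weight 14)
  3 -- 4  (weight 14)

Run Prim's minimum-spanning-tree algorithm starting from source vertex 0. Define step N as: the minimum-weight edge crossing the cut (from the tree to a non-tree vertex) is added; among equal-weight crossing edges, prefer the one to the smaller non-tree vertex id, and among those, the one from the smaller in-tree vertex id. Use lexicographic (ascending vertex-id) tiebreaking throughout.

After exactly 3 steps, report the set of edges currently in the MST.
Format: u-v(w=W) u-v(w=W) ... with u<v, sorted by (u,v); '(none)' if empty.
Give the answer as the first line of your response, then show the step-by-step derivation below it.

0-1(w=1) 1-2(w=7) 2-3(w=1)

step 1: add edge 0-1 (w=1); MST = {0-1(w=1)}
step 2: add edge 1-2 (w=7); MST = {0-1(w=1) 1-2(w=7)}
step 3: add edge 2-3 (w=1); MST = {0-1(w=1) 1-2(w=7) 2-3(w=1)}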